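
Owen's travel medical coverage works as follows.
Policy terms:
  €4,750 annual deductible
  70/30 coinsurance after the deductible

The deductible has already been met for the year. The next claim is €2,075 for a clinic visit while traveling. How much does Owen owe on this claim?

The deductible is already satisfied, so the full bill goes to coinsurance.
30% of €2,075 = €622.50 falls to the traveler.

€622.50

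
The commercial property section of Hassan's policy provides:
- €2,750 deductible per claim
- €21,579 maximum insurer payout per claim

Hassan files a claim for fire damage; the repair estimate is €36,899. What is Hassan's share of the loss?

Subtract the deductible: €36,899 − €2,750 = €34,149.
The €21,579 per-incident cap binds; insurer pays €21,579.
The business bears the rest of the original loss: €36,899 − €21,579 = €15,320.

€15,320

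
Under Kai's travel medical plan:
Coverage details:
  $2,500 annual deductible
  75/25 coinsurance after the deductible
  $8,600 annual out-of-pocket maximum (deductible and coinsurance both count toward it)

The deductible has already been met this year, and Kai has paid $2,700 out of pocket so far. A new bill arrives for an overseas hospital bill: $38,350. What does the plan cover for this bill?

$32,450

With the deductible met, the entire $38,350 is subject to coinsurance.
25% of $38,350 = $9,587.50 falls to the traveler.
Year-to-date out-of-pocket would reach $2,700 + $9,587.50 = $12,287.50, above the $8,600 maximum, so the traveler pays only $8,600 − $2,700 = $5,900.
The insurer covers the remainder: $38,350 − $5,900 = $32,450.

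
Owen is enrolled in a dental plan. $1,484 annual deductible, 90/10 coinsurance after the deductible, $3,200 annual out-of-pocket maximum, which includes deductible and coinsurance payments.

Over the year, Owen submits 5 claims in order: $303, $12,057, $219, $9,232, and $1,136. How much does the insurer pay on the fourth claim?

$8,625.50

Bill 1, $303: entire amount goes to the deductible. Cost to patient: $303. OOP to date $303. Insurer: $303 − $303 = $0.
Bill 2, $12,057: $1,181 finishes the deductible; $10,876 goes to coinsurance; patient's 10% is $1,087.60. Patient owes $2,268.60 (running OOP $2,571.60). Plan pays $12,057 − $2,268.60 = $9,788.40.
Bill 3, $219: deductible already satisfied, so patient's share is 10% × $219 = $21.90. Patient owes $21.90 (running OOP $2,593.50). Plan pays $219 − $21.90 = $197.10.
Bill 4, $9,232: 10% coinsurance on $9,232 = $923.20. That would push OOP to $3,516.70, over the $3,200 cap, so patient pays $3,200 − $2,593.50 = $606.50. Insurer: $9,232 − $606.50 = $8,625.50.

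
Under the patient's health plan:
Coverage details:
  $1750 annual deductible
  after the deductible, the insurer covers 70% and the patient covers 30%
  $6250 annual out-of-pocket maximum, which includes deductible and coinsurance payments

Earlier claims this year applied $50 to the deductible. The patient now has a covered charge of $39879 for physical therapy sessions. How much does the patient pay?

Deductible still to meet: $1750 − $50 = $1700.
After the $1700 deductible portion, $39879 − $1700 = $38179 is subject to coinsurance.
30% of $38179 = $11453.70 falls to the patient.
Patient responsibility before any cap: $1700 + $11453.70 = $13153.70.
Adding $13153.70 to the $50 already spent would give $13203.70, which exceeds the $6250 cap; the patient pays just $6250 − $50 = $6200.

$6200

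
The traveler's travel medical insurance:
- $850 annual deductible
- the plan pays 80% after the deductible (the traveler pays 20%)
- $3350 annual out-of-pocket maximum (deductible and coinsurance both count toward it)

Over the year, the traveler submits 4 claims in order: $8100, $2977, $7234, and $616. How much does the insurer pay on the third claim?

Claim 1 — $8100: deductible takes $850, $7250 remains; traveler's 20% is $1450. Traveler owes $2300 (running OOP $2300). Plan pays $8100 − $2300 = $5800.
Claim 2 — $2977: deductible already satisfied, so traveler's share is 20% × $2977 = $595.40. Traveler owes $595.40 (running OOP $2895.40). Insurer: $2977 − $595.40 = $2381.60.
Claim 3 — $7234: deductible already satisfied, so traveler's share is 20% × $7234 = $1446.80. Adding that to $2895.40 gives $4342.20, past the $3350 cap; traveler pays only $3350 − $2895.40 = $454.60. Insurer: $7234 − $454.60 = $6779.40.

$6779.40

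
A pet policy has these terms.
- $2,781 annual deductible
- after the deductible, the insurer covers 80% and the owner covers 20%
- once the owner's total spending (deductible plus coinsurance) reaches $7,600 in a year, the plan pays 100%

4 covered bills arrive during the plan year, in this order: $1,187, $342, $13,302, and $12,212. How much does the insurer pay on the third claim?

$9,640

#1 ($1,187): fully absorbed by the deductible. Cost to owner: $1,187. OOP to date $1,187. Insurer: $1,187 − $1,187 = $0.
#2 ($342): entire amount goes to the deductible. Cost to owner: $342. OOP to date $1,529. Plan pays $342 − $342 = $0.
#3 ($13,302): deductible takes $1,252, $12,050 remains; coinsurance $12,050 × 20% = $2,410. Cost to owner: $3,662. OOP to date $5,191. Plan pays $13,302 − $3,662 = $9,640.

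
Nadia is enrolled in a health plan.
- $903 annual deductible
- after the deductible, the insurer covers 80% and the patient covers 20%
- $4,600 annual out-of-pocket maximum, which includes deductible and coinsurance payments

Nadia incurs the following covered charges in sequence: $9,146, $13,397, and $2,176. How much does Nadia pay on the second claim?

$2,048.40

Claim 1 ($9,146): deductible takes $903, $8,243 remains; 20% of $8,243 = $1,648.60. Cost to patient: $2,551.60. OOP to date $2,551.60.
Claim 2 ($13,397): 20% coinsurance on $13,397 = $2,679.40. Adding that to $2,551.60 gives $5,231, past the $4,600 cap; patient pays only $4,600 − $2,551.60 = $2,048.40.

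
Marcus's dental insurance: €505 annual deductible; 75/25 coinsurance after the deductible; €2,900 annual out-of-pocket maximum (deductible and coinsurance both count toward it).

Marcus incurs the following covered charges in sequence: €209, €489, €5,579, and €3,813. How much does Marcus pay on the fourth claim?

Claim 1 — €209: all of it applies to the deductible. Cost to patient: €209. OOP to date €209.
Claim 2 — €489: €296 finishes the deductible; €193 goes to coinsurance; patient's 25% is €48.25. Cost to patient: €344.25. OOP to date €553.25.
Claim 3 — €5,579: deductible already satisfied, so patient's share is 25% × €5,579 = €1,394.75. Patient pays €1,394.75; OOP now €1,948.
Claim 4 — €3,813: 25% coinsurance on €3,813 = €953.25. Adding that to €1,948 gives €2,901.25, past the €2,900 cap; patient pays only €2,900 − €1,948 = €952.

€952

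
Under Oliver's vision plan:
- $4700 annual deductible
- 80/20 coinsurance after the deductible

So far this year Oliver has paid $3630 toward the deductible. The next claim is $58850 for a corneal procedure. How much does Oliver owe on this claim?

$3630 of the $4700 deductible is already met, leaving $1070.
The remaining $57780 (= $58850 − $1070) moves to coinsurance.
20% of $57780 = $11556 falls to the member.
That puts the member's cost at $1070 + $11556 = $12626.

$12626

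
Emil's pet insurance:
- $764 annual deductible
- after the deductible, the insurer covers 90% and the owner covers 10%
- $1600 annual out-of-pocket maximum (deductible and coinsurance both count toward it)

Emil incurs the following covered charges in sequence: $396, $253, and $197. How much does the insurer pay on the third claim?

$73.80

#1 ($396): fully absorbed by the deductible. Owner pays $396; OOP now $396. Insurer: $396 − $396 = $0.
#2 ($253): entire amount goes to the deductible. Owner owes $253 (running OOP $649). Plan pays $253 − $253 = $0.
#3 ($197): $115 finishes the deductible; $82 goes to coinsurance; owner's 10% is $8.20. Owner pays $123.20; OOP now $772.20. Insurer: $197 − $123.20 = $73.80.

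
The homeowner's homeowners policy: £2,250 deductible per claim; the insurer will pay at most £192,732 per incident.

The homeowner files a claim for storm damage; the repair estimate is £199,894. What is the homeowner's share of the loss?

£7,162

Less the £2,250 deductible: £199,894 − £2,250 = £197,644.
Since £197,644 > £192,732, the payout is capped at £192,732.
Out of pocket: £199,894 − £192,732 = £7,162.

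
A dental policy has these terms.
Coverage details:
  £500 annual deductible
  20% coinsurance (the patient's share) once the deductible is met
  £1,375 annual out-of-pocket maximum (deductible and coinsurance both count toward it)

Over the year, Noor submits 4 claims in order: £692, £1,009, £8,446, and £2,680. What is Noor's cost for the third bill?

Claim 1 (£692): deductible takes £500, £192 remains; coinsurance £192 × 20% = £38.40. Patient pays £538.40; OOP now £538.40.
Claim 2 (£1,009): 20% coinsurance on £1,009 = £201.80. Cost to patient: £201.80. OOP to date £740.20.
Claim 3 (£8,446): deductible already satisfied, so patient's share is 20% × £8,446 = £1,689.20. OOP would hit £2,429.40 > £1,375, so the cap limits the patient to £1,375 − £740.20 = £634.80.

£634.80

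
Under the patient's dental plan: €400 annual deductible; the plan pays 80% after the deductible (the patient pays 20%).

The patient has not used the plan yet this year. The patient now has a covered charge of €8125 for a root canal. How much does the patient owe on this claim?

Nothing has been paid toward the €400 deductible, so the first €400 of this charge is applied there.
After the €400 deductible portion, €8125 − €400 = €7725 is subject to coinsurance.
Patient's 20% share of €7725 is €1545.
Patient responsibility: €400 + €1545 = €1945.

€1945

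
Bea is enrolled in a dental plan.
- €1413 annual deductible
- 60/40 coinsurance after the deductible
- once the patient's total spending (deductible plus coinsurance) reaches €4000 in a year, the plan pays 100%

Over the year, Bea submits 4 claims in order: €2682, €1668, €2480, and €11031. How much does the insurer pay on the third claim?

#1 (€2682): deductible takes €1413, €1269 remains; patient's 40% is €507.60. Patient pays €1920.60; OOP now €1920.60. Plan pays €2682 − €1920.60 = €761.40.
#2 (€1668): deductible already satisfied, so patient's share is 40% × €1668 = €667.20. Patient pays €667.20; OOP now €2587.80. Plan pays €1668 − €667.20 = €1000.80.
#3 (€2480): deductible already satisfied, so patient's share is 40% × €2480 = €992. Cost to patient: €992. OOP to date €3579.80. Insurer: €2480 − €992 = €1488.

€1488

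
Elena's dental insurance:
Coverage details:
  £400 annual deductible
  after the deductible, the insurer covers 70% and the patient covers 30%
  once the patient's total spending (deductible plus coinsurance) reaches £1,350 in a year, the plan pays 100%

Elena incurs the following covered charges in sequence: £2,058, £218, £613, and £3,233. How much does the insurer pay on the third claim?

£429.10

Bill 1, £2,058: £400 finishes the deductible; £1,658 goes to coinsurance; coinsurance £1,658 × 30% = £497.40. Cost to patient: £897.40. OOP to date £897.40. Insurer: £2,058 − £897.40 = £1,160.60.
Bill 2, £218: deductible already satisfied, so patient's share is 30% × £218 = £65.40. Patient pays £65.40; OOP now £962.80. Insurer: £218 − £65.40 = £152.60.
Bill 3, £613: deductible met; 30% of £613 = £183.90. Patient owes £183.90 (running OOP £1,146.70). Insurer: £613 − £183.90 = £429.10.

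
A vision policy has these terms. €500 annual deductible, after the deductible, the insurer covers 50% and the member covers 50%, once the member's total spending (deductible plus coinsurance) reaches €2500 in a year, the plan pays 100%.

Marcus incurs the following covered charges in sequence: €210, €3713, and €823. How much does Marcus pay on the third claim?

Claim 1 — €210: all of it applies to the deductible. Cost to member: €210. OOP to date €210.
Claim 2 — €3713: €290 to deductible, leaving €3423; member's 50% is €1711.50. Member pays €2001.50; OOP now €2211.50.
Claim 3 — €823: deductible met; 50% of €823 = €411.50. OOP would hit €2623 > €2500, so the cap limits the member to €2500 − €2211.50 = €288.50.

€288.50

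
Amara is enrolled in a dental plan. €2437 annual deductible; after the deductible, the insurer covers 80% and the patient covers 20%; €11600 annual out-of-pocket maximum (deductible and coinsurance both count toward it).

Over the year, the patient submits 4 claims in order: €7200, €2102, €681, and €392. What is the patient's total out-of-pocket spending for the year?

€4024.60

#1 (€7200): €2437 to deductible, leaving €4763; coinsurance €4763 × 20% = €952.60. Patient owes €3389.60 (running OOP €3389.60).
#2 (€2102): 20% coinsurance on €2102 = €420.40. Patient pays €420.40; OOP now €3810.
#3 (€681): deductible met; 20% of €681 = €136.20. Patient pays €136.20; OOP now €3946.20.
#4 (€392): deductible met; 20% of €392 = €78.40. Patient pays €78.40; OOP now €4024.60.
Summing the patient's payments: €3389.60 + €420.40 + €136.20 + €78.40 = €4024.60.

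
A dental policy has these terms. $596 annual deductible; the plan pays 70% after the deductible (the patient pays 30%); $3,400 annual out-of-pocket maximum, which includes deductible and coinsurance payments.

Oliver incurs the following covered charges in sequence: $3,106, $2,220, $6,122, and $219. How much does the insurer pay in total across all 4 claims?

$8,267

Claim 1 — $3,106: $596 finishes the deductible; $2,510 goes to coinsurance; coinsurance $2,510 × 30% = $753. Cost to patient: $1,349. OOP to date $1,349. Insurer: $3,106 − $1,349 = $1,757.
Claim 2 — $2,220: deductible met; 30% of $2,220 = $666. Patient pays $666; OOP now $2,015. Insurer: $2,220 − $666 = $1,554.
Claim 3 — $6,122: deductible met; 30% of $6,122 = $1,836.60. OOP would hit $3,851.60 > $3,400, so the cap limits the patient to $3,400 − $2,015 = $1,385. Insurer: $6,122 − $1,385 = $4,737.
Claim 4 — $219: deductible met; 30% of $219 = $65.70. Adding that to $3,400 gives $3,465.70, past the $3,400 cap; patient pays only $3,400 − $3,400 = $0. Plan pays $219 − $0 = $219.
Insurer total = bills − patient's total = $11,667 − $3,400 = $8,267.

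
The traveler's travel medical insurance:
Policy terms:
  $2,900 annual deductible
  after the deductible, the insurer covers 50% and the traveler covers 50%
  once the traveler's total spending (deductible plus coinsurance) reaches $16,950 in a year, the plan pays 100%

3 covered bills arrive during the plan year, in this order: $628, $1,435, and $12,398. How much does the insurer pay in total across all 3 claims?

$5,780.50

Claim 1 ($628): fully absorbed by the deductible. Cost to traveler: $628. OOP to date $628. Insurer: $628 − $628 = $0.
Claim 2 ($1,435): all of it applies to the deductible. Cost to traveler: $1,435. OOP to date $2,063. Insurer: $1,435 − $1,435 = $0.
Claim 3 ($12,398): deductible takes $837, $11,561 remains; traveler's 50% is $5,780.50. Traveler owes $6,617.50 (running OOP $8,680.50). Plan pays $12,398 − $6,617.50 = $5,780.50.
Insurer total = bills − traveler's total = $14,461 − $8,680.50 = $5,780.50.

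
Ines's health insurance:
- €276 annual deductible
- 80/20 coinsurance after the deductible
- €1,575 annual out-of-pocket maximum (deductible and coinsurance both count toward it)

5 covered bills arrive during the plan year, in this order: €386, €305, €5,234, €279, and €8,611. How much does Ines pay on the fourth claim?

€55.80

#1 (€386): €276 to deductible, leaving €110; patient's 20% is €22. Patient pays €298; OOP now €298.
#2 (€305): 20% coinsurance on €305 = €61. Cost to patient: €61. OOP to date €359.
#3 (€5,234): 20% coinsurance on €5,234 = €1,046.80. Cost to patient: €1,046.80. OOP to date €1,405.80.
#4 (€279): 20% coinsurance on €279 = €55.80. Patient owes €55.80 (running OOP €1,461.60).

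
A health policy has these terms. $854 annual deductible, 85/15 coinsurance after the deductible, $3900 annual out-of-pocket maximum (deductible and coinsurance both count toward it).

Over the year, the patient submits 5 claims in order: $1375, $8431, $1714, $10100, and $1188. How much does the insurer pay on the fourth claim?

$8653.90

Claim 1 ($1375): $854 to deductible, leaving $521; coinsurance $521 × 15% = $78.15. Patient pays $932.15; OOP now $932.15. Plan pays $1375 − $932.15 = $442.85.
Claim 2 ($8431): deductible already satisfied, so patient's share is 15% × $8431 = $1264.65. Cost to patient: $1264.65. OOP to date $2196.80. Plan pays $8431 − $1264.65 = $7166.35.
Claim 3 ($1714): 15% coinsurance on $1714 = $257.10. Patient owes $257.10 (running OOP $2453.90). Insurer: $1714 − $257.10 = $1456.90.
Claim 4 ($10100): deductible already satisfied, so patient's share is 15% × $10100 = $1515. That would push OOP to $3968.90, over the $3900 cap, so patient pays $3900 − $2453.90 = $1446.10. Insurer: $10100 − $1446.10 = $8653.90.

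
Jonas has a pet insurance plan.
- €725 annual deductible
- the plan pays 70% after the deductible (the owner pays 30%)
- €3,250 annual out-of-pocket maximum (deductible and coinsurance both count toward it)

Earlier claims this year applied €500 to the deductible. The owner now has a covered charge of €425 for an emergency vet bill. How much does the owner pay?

€500 of the €725 deductible is already met, leaving €225.
After the €225 deductible portion, €425 − €225 = €200 is subject to coinsurance.
Coinsurance: €200 × 30% = €60.
So the owner owes €225 + €60 = €285 before any cap.
Cumulative spending €500 + €285 = €785 stays under the €3,250 maximum.

€285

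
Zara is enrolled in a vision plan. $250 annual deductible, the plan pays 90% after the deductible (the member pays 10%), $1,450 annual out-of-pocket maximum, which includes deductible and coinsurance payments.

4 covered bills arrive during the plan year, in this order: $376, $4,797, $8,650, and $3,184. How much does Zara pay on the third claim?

$707.70

Claim 1 ($376): deductible takes $250, $126 remains; 10% of $126 = $12.60. Cost to member: $262.60. OOP to date $262.60.
Claim 2 ($4,797): deductible met; 10% of $4,797 = $479.70. Member pays $479.70; OOP now $742.30.
Claim 3 ($8,650): deductible met; 10% of $8,650 = $865. Adding that to $742.30 gives $1,607.30, past the $1,450 cap; member pays only $1,450 − $742.30 = $707.70.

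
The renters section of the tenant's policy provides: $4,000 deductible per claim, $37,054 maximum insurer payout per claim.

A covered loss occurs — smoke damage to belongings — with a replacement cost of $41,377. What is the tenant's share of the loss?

$4,323

After the deductible, $41,377 − $4,000 = $37,377 remains.
The $37,054 per-incident cap binds; insurer pays $37,054.
Tenant's share is the uncovered remainder: $41,377 − $37,054 = $4,323.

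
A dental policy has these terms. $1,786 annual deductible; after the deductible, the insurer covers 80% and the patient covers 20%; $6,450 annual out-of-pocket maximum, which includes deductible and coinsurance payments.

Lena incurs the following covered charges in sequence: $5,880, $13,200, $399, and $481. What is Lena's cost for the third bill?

$79.80

#1 ($5,880): $1,786 finishes the deductible; $4,094 goes to coinsurance; 20% of $4,094 = $818.80. Patient owes $2,604.80 (running OOP $2,604.80).
#2 ($13,200): deductible met; 20% of $13,200 = $2,640. Patient pays $2,640; OOP now $5,244.80.
#3 ($399): deductible met; 20% of $399 = $79.80. Patient pays $79.80; OOP now $5,324.60.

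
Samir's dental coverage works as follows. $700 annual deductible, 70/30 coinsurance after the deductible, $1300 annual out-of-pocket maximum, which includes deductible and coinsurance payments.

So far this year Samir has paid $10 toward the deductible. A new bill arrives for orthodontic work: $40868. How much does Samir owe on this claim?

$1290

Remaining deductible: $700 − $10 = $690.
That leaves $40868 − $690 = $40178 for coinsurance.
Coinsurance: $40178 × 30% = $12053.40.
Patient responsibility before any cap: $690 + $12053.40 = $12743.40.
Year-to-date out-of-pocket would reach $10 + $12743.40 = $12753.40, above the $1300 maximum, so the patient pays only $1300 − $10 = $1290.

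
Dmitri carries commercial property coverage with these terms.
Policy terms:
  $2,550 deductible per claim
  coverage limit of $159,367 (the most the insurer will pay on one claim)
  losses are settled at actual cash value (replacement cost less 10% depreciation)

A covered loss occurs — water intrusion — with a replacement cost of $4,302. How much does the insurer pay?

$1,321.80

Depreciate 10%: the covered value is $4,302 × 0.9 = $3,871.80.
Subtract the deductible: $3,871.80 − $2,550 = $1,321.80.
$1,321.80 ≤ $159,367, so the limit doesn't bind; insurer pays $1,321.80.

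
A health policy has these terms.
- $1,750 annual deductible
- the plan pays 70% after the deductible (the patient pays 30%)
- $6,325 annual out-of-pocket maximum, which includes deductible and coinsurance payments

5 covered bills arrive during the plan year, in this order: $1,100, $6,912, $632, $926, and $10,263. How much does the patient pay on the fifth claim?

$2,229

Claim 1 ($1,100): entire amount goes to the deductible. Cost to patient: $1,100. OOP to date $1,100.
Claim 2 ($6,912): deductible takes $650, $6,262 remains; coinsurance $6,262 × 30% = $1,878.60. Cost to patient: $2,528.60. OOP to date $3,628.60.
Claim 3 ($632): deductible met; 30% of $632 = $189.60. Patient owes $189.60 (running OOP $3,818.20).
Claim 4 ($926): deductible met; 30% of $926 = $277.80. Patient pays $277.80; OOP now $4,096.
Claim 5 ($10,263): 30% coinsurance on $10,263 = $3,078.90. That would push OOP to $7,174.90, over the $6,325 cap, so patient pays $6,325 − $4,096 = $2,229.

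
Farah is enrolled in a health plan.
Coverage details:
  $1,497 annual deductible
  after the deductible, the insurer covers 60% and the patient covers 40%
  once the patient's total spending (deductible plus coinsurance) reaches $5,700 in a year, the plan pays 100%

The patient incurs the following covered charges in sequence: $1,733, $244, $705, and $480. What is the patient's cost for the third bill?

#1 ($1,733): $1,497 to deductible, leaving $236; 40% of $236 = $94.40. Cost to patient: $1,591.40. OOP to date $1,591.40.
#2 ($244): deductible already satisfied, so patient's share is 40% × $244 = $97.60. Patient owes $97.60 (running OOP $1,689).
#3 ($705): 40% coinsurance on $705 = $282. Cost to patient: $282. OOP to date $1,971.

$282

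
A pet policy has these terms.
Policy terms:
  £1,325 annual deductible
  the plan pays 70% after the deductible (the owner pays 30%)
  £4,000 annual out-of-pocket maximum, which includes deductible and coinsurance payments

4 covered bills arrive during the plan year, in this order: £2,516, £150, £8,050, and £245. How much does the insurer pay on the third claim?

Claim 1 — £2,516: £1,325 to deductible, leaving £1,191; owner's 30% is £357.30. Owner owes £1,682.30 (running OOP £1,682.30). Insurer: £2,516 − £1,682.30 = £833.70.
Claim 2 — £150: deductible met; 30% of £150 = £45. Cost to owner: £45. OOP to date £1,727.30. Plan pays £150 − £45 = £105.
Claim 3 — £8,050: deductible already satisfied, so owner's share is 30% × £8,050 = £2,415. Adding that to £1,727.30 gives £4,142.30, past the £4,000 cap; owner pays only £4,000 − £1,727.30 = £2,272.70. Insurer: £8,050 − £2,272.70 = £5,777.30.

£5,777.30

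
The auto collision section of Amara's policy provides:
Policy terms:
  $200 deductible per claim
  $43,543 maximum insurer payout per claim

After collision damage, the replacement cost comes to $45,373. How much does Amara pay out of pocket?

Subtract the deductible: $45,373 − $200 = $45,173.
The $43,543 per-incident cap binds; insurer pays $43,543.
The driver bears the rest of the original loss: $45,373 − $43,543 = $1,830.

$1,830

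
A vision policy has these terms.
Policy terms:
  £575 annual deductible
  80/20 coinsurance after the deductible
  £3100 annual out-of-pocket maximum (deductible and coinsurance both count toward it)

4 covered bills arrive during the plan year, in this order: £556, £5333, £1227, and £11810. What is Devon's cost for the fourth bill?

Claim 1 (£556): entire amount goes to the deductible. Member pays £556; OOP now £556.
Claim 2 (£5333): deductible takes £19, £5314 remains; member's 20% is £1062.80. Cost to member: £1081.80. OOP to date £1637.80.
Claim 3 (£1227): deductible already satisfied, so member's share is 20% × £1227 = £245.40. Cost to member: £245.40. OOP to date £1883.20.
Claim 4 (£11810): deductible already satisfied, so member's share is 20% × £11810 = £2362. That would push OOP to £4245.20, over the £3100 cap, so member pays £3100 − £1883.20 = £1216.80.

£1216.80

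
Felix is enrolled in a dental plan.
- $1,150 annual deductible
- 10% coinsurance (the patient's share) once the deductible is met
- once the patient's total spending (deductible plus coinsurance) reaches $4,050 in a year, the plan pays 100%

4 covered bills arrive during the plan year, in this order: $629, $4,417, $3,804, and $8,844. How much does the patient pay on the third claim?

Bill 1, $629: fully absorbed by the deductible. Cost to patient: $629. OOP to date $629.
Bill 2, $4,417: deductible takes $521, $3,896 remains; patient's 10% is $389.60. Cost to patient: $910.60. OOP to date $1,539.60.
Bill 3, $3,804: deductible already satisfied, so patient's share is 10% × $3,804 = $380.40. Patient pays $380.40; OOP now $1,920.

$380.40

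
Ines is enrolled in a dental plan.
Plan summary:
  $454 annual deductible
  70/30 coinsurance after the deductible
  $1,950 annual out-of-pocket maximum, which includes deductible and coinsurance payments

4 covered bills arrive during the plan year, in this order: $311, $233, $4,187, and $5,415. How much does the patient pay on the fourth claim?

#1 ($311): entire amount goes to the deductible. Cost to patient: $311. OOP to date $311.
#2 ($233): deductible takes $143, $90 remains; coinsurance $90 × 30% = $27. Patient owes $170 (running OOP $481).
#3 ($4,187): deductible met; 30% of $4,187 = $1,256.10. Cost to patient: $1,256.10. OOP to date $1,737.10.
#4 ($5,415): deductible met; 30% of $5,415 = $1,624.50. Adding that to $1,737.10 gives $3,361.60, past the $1,950 cap; patient pays only $1,950 − $1,737.10 = $212.90.

$212.90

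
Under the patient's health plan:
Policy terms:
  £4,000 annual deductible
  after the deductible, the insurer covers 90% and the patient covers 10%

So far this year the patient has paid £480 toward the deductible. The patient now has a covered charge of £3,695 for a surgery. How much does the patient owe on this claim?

Deductible still to meet: £4,000 − £480 = £3,520.
That leaves £3,695 − £3,520 = £175 for coinsurance.
Patient's 10% share of £175 is £17.50.
Patient responsibility: £3,520 + £17.50 = £3,537.50.

£3,537.50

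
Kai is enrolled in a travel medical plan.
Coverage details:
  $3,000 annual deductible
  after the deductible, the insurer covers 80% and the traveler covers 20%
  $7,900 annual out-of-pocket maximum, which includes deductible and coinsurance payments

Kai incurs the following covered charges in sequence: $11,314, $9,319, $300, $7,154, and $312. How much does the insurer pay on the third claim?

$240

Claim 1 — $11,314: $3,000 finishes the deductible; $8,314 goes to coinsurance; coinsurance $8,314 × 20% = $1,662.80. Cost to traveler: $4,662.80. OOP to date $4,662.80. Insurer: $11,314 − $4,662.80 = $6,651.20.
Claim 2 — $9,319: 20% coinsurance on $9,319 = $1,863.80. Traveler pays $1,863.80; OOP now $6,526.60. Plan pays $9,319 − $1,863.80 = $7,455.20.
Claim 3 — $300: deductible met; 20% of $300 = $60. Traveler owes $60 (running OOP $6,586.60). Insurer: $300 − $60 = $240.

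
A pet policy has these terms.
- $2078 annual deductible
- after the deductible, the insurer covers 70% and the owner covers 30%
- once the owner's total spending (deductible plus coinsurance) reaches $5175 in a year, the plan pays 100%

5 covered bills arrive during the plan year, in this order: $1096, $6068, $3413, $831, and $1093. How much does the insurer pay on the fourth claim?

#1 ($1096): all of it applies to the deductible. Cost to owner: $1096. OOP to date $1096. Plan pays $1096 − $1096 = $0.
#2 ($6068): $982 finishes the deductible; $5086 goes to coinsurance; owner's 30% is $1525.80. Owner pays $2507.80; OOP now $3603.80. Plan pays $6068 − $2507.80 = $3560.20.
#3 ($3413): 30% coinsurance on $3413 = $1023.90. Cost to owner: $1023.90. OOP to date $4627.70. Insurer: $3413 − $1023.90 = $2389.10.
#4 ($831): deductible already satisfied, so owner's share is 30% × $831 = $249.30. Owner pays $249.30; OOP now $4877. Insurer: $831 − $249.30 = $581.70.

$581.70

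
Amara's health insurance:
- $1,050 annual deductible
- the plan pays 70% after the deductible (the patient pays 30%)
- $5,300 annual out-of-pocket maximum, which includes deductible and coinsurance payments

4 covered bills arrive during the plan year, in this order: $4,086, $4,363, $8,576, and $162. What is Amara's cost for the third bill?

$2,030.30

Claim 1 ($4,086): deductible takes $1,050, $3,036 remains; coinsurance $3,036 × 30% = $910.80. Cost to patient: $1,960.80. OOP to date $1,960.80.
Claim 2 ($4,363): deductible already satisfied, so patient's share is 30% × $4,363 = $1,308.90. Patient pays $1,308.90; OOP now $3,269.70.
Claim 3 ($8,576): deductible already satisfied, so patient's share is 30% × $8,576 = $2,572.80. That would push OOP to $5,842.50, over the $5,300 cap, so patient pays $5,300 − $3,269.70 = $2,030.30.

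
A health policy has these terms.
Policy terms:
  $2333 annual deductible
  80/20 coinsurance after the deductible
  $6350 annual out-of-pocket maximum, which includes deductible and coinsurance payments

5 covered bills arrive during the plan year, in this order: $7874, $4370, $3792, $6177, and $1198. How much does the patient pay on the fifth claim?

$41

Claim 1 — $7874: deductible takes $2333, $5541 remains; patient's 20% is $1108.20. Patient pays $3441.20; OOP now $3441.20.
Claim 2 — $4370: deductible already satisfied, so patient's share is 20% × $4370 = $874. Cost to patient: $874. OOP to date $4315.20.
Claim 3 — $3792: deductible met; 20% of $3792 = $758.40. Patient owes $758.40 (running OOP $5073.60).
Claim 4 — $6177: 20% coinsurance on $6177 = $1235.40. Cost to patient: $1235.40. OOP to date $6309.
Claim 5 — $1198: deductible already satisfied, so patient's share is 20% × $1198 = $239.60. OOP would hit $6548.60 > $6350, so the cap limits the patient to $6350 − $6309 = $41.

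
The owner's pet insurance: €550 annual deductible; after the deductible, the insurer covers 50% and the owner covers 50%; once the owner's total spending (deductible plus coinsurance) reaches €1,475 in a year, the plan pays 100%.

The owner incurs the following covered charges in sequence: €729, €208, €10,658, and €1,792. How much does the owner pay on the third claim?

€731.50

Claim 1 — €729: €550 to deductible, leaving €179; coinsurance €179 × 50% = €89.50. Owner pays €639.50; OOP now €639.50.
Claim 2 — €208: deductible already satisfied, so owner's share is 50% × €208 = €104. Cost to owner: €104. OOP to date €743.50.
Claim 3 — €10,658: 50% coinsurance on €10,658 = €5,329. That would push OOP to €6,072.50, over the €1,475 cap, so owner pays €1,475 − €743.50 = €731.50.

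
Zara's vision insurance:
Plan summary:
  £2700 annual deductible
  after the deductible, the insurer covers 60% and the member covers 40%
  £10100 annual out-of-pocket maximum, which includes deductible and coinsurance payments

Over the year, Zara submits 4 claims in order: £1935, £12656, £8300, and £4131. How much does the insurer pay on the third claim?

£5656.40

Claim 1 — £1935: all of it applies to the deductible. Cost to member: £1935. OOP to date £1935. Insurer: £1935 − £1935 = £0.
Claim 2 — £12656: deductible takes £765, £11891 remains; member's 40% is £4756.40. Member owes £5521.40 (running OOP £7456.40). Insurer: £12656 − £5521.40 = £7134.60.
Claim 3 — £8300: deductible met; 40% of £8300 = £3320. OOP would hit £10776.40 > £10100, so the cap limits the member to £10100 − £7456.40 = £2643.60. Insurer: £8300 − £2643.60 = £5656.40.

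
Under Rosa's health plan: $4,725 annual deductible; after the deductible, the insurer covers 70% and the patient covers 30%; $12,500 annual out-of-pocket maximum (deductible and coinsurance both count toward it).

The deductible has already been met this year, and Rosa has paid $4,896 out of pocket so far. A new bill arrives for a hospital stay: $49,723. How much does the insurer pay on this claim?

$42,119

With the deductible met, the entire $49,723 is subject to coinsurance.
30% of $49,723 = $14,916.90 falls to the patient.
Year-to-date out-of-pocket would reach $4,896 + $14,916.90 = $19,812.90, above the $12,500 maximum, so the patient pays only $12,500 − $4,896 = $7,604.
The insurer covers the remainder: $49,723 − $7,604 = $42,119.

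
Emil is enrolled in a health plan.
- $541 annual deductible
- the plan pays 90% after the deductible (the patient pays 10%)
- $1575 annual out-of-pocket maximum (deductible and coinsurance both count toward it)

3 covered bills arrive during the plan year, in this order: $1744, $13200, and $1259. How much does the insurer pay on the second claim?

$12286.30

Claim 1 ($1744): $541 finishes the deductible; $1203 goes to coinsurance; coinsurance $1203 × 10% = $120.30. Patient owes $661.30 (running OOP $661.30). Insurer: $1744 − $661.30 = $1082.70.
Claim 2 ($13200): deductible met; 10% of $13200 = $1320. OOP would hit $1981.30 > $1575, so the cap limits the patient to $1575 − $661.30 = $913.70. Plan pays $13200 − $913.70 = $12286.30.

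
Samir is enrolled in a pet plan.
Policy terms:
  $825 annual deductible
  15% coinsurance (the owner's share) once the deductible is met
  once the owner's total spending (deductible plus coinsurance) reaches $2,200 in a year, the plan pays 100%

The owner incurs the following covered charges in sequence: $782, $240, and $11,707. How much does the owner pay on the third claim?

Claim 1 ($782): fully absorbed by the deductible. Owner pays $782; OOP now $782.
Claim 2 ($240): $43 to deductible, leaving $197; coinsurance $197 × 15% = $29.55. Owner owes $72.55 (running OOP $854.55).
Claim 3 ($11,707): 15% coinsurance on $11,707 = $1,756.05. Adding that to $854.55 gives $2,610.60, past the $2,200 cap; owner pays only $2,200 − $854.55 = $1,345.45.

$1,345.45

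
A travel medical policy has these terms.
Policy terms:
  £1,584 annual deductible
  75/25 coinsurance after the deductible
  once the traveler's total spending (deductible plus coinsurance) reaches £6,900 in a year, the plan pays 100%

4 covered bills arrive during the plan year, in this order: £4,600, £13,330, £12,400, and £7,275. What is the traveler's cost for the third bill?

Claim 1 (£4,600): deductible takes £1,584, £3,016 remains; 25% of £3,016 = £754. Traveler pays £2,338; OOP now £2,338.
Claim 2 (£13,330): deductible met; 25% of £13,330 = £3,332.50. Cost to traveler: £3,332.50. OOP to date £5,670.50.
Claim 3 (£12,400): 25% coinsurance on £12,400 = £3,100. Adding that to £5,670.50 gives £8,770.50, past the £6,900 cap; traveler pays only £6,900 − £5,670.50 = £1,229.50.

£1,229.50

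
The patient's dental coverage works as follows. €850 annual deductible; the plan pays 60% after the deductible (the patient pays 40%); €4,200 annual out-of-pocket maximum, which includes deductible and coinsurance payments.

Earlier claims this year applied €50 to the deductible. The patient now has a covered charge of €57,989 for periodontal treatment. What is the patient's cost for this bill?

€4,150

Remaining deductible: €850 − €50 = €800.
That leaves €57,989 − €800 = €57,189 for coinsurance.
Patient's 40% share of €57,189 is €22,875.60.
Patient responsibility before any cap: €800 + €22,875.60 = €23,675.60.
Adding €23,675.60 to the €50 already spent would give €23,725.60, which exceeds the €4,200 cap; the patient pays just €4,200 − €50 = €4,150.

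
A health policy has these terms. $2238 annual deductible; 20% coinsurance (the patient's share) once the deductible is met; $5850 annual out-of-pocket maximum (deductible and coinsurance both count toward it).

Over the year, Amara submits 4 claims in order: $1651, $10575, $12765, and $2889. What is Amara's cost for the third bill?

$1614.40

Claim 1 ($1651): fully absorbed by the deductible. Patient owes $1651 (running OOP $1651).
Claim 2 ($10575): $587 finishes the deductible; $9988 goes to coinsurance; patient's 20% is $1997.60. Patient pays $2584.60; OOP now $4235.60.
Claim 3 ($12765): deductible met; 20% of $12765 = $2553. OOP would hit $6788.60 > $5850, so the cap limits the patient to $5850 − $4235.60 = $1614.40.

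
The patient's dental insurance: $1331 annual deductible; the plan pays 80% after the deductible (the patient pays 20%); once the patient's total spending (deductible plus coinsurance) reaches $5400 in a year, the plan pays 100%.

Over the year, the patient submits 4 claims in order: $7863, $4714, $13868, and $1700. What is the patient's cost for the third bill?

Claim 1 ($7863): deductible takes $1331, $6532 remains; coinsurance $6532 × 20% = $1306.40. Patient pays $2637.40; OOP now $2637.40.
Claim 2 ($4714): deductible met; 20% of $4714 = $942.80. Cost to patient: $942.80. OOP to date $3580.20.
Claim 3 ($13868): deductible met; 20% of $13868 = $2773.60. OOP would hit $6353.80 > $5400, so the cap limits the patient to $5400 − $3580.20 = $1819.80.

$1819.80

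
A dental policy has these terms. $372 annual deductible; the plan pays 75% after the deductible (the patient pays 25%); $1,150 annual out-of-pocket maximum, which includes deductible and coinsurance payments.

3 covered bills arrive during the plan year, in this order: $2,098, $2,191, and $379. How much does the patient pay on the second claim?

#1 ($2,098): $372 to deductible, leaving $1,726; coinsurance $1,726 × 25% = $431.50. Cost to patient: $803.50. OOP to date $803.50.
#2 ($2,191): 25% coinsurance on $2,191 = $547.75. That would push OOP to $1,351.25, over the $1,150 cap, so patient pays $1,150 − $803.50 = $346.50.

$346.50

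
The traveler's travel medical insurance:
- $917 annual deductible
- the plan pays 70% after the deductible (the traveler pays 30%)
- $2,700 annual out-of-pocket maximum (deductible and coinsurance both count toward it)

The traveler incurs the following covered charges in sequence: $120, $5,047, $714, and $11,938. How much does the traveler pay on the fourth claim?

Bill 1, $120: all of it applies to the deductible. Traveler owes $120 (running OOP $120).
Bill 2, $5,047: $797 finishes the deductible; $4,250 goes to coinsurance; traveler's 30% is $1,275. Cost to traveler: $2,072. OOP to date $2,192.
Bill 3, $714: deductible already satisfied, so traveler's share is 30% × $714 = $214.20. Traveler pays $214.20; OOP now $2,406.20.
Bill 4, $11,938: 30% coinsurance on $11,938 = $3,581.40. That would push OOP to $5,987.60, over the $2,700 cap, so traveler pays $2,700 − $2,406.20 = $293.80.

$293.80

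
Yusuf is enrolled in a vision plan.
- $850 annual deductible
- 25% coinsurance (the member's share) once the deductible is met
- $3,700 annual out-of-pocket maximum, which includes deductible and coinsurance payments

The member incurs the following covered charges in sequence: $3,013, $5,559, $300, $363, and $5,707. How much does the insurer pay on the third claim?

Bill 1, $3,013: $850 finishes the deductible; $2,163 goes to coinsurance; coinsurance $2,163 × 25% = $540.75. Cost to member: $1,390.75. OOP to date $1,390.75. Insurer: $3,013 − $1,390.75 = $1,622.25.
Bill 2, $5,559: deductible met; 25% of $5,559 = $1,389.75. Cost to member: $1,389.75. OOP to date $2,780.50. Plan pays $5,559 − $1,389.75 = $4,169.25.
Bill 3, $300: deductible already satisfied, so member's share is 25% × $300 = $75. Cost to member: $75. OOP to date $2,855.50. Plan pays $300 − $75 = $225.

$225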